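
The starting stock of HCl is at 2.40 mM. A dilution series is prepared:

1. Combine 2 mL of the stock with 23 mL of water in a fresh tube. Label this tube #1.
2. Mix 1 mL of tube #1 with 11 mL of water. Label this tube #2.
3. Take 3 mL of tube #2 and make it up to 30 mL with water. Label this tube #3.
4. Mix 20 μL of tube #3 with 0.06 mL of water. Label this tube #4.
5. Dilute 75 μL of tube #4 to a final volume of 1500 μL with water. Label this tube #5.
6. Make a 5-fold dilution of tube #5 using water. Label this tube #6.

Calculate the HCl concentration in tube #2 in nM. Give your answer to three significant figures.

1.60 × 10^4 nM

Step 1: 2 mL + 23 mL = 25 mL total → factor 25/2 = 12.5
Step 2: 1 mL + 11 mL = 12 mL total → factor 12/1 = 12
Dilution factor through tube #2 = 12.5 × 12 = 150
[tube #2] = 2.40 mM / 150 = 0.01600 mM = 1.60 × 10^4 nM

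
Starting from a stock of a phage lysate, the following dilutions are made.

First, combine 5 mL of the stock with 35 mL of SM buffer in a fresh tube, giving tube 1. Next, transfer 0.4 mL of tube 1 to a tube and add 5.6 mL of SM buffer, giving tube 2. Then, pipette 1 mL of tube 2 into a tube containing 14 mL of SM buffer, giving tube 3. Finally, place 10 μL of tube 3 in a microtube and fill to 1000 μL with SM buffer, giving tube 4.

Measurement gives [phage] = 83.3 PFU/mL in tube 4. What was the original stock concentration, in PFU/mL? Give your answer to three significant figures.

Step 1: 5 mL + 35 mL = 40 mL total → factor 40/5 = 8
Step 2: 0.4 mL + 5.6 mL = 6 mL total → factor 6/0.4 = 15
Step 3: 1 mL + 14 mL = 15 mL total → factor 15/1 = 15
Step 4: 10 μL brought to 1000 μL → factor 1000/10 = 100
Overall dilution factor = 8 × 15 × 15 × 100 = 1.8 × 10^5
Stock = 83.3 PFU/mL × 1.8 × 10^5 = 1.50 × 10^7 PFU/mL

1.50 × 10^7 PFU/mL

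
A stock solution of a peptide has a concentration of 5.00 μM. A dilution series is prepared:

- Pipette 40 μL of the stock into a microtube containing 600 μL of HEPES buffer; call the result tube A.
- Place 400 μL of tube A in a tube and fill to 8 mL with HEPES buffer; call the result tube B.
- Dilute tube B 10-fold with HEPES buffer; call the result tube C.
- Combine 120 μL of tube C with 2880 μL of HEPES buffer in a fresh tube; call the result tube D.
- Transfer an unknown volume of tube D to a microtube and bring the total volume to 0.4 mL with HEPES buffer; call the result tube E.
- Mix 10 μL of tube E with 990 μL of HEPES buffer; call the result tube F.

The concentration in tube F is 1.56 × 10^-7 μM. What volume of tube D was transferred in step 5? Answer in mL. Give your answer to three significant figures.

0.0998 mL

Step 1: 40 μL + 600 μL = 640 μL total → factor 640/40 = 16
Step 2: 400 μL brought to 8 mL → factor 8000/400 = 20
Step 3: 10-fold → factor 10
Step 4: 120 μL + 2880 μL = 3000 μL total → factor 3000/120 = 25
Step 5: v brought to 0.4 mL → factor = 0.4 mL/v
Step 6: 10 μL + 990 μL = 1000 μL total → factor 1000/10 = 100
Product of known-step factors = 8 × 10^6
Overall factor = 5.00 μM / (1.56 × 10^-7 μM) = 3.2051 × 10^7
Step-5 factor = 3.2051 × 10^7 / 8 × 10^6 = 4.0064
v = 0.4 mL / 4.0064 = 0.0998 mL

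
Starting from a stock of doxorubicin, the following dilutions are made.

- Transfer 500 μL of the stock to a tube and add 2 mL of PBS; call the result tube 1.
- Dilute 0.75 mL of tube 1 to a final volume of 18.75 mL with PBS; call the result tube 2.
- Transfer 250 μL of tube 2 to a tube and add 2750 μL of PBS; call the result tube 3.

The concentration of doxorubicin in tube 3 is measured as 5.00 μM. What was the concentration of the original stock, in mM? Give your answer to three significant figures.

Step 1: 500 μL + 2 mL = 2500 μL total → factor 2500/500 = 5
Step 2: 0.75 mL brought to 18.75 mL → factor 18.75/0.75 = 25
Step 3: 250 μL + 2750 μL = 3000 μL total → factor 3000/250 = 12
Overall dilution factor = 5 × 25 × 12 = 1500
Stock = 5.00 μM × 1500 = 7500 μM = 7.50 mM

7.50 mM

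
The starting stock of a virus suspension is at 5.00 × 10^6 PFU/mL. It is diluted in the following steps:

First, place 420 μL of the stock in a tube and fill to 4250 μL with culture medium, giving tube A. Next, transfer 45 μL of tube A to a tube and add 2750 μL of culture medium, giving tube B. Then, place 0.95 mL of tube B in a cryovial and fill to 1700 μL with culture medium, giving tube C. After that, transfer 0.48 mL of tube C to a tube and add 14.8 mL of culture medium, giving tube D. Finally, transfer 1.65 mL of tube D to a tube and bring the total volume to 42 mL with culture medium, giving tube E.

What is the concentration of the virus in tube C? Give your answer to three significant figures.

Step 1: 420 μL brought to 4250 μL → factor 4250/420 = 10.119
Step 2: 45 μL + 2750 μL = 2795 μL total → factor 2795/45 = 62.111
Step 3: 0.95 mL brought to 1700 μL → factor 1.7/0.95 = 1.7895
Dilution factor through tube C = 10.119 × 62.111 × 1.7895 = 1124.7
[tube C] = 5.00 × 10^6 PFU/mL / 1124.7 = 4.45 × 10^3 PFU/mL

4.45 × 10^3 PFU/mL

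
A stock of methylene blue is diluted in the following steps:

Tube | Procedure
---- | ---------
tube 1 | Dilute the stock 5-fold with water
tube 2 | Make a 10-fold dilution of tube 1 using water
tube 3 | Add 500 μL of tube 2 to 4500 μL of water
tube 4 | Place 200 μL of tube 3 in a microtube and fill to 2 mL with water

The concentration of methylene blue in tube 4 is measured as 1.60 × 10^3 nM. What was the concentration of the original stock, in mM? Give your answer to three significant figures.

8.00 mM

Step 1: 5-fold → factor 5
Step 2: 10-fold → factor 10
Step 3: 500 μL + 4500 μL = 5000 μL total → factor 5000/500 = 10
Step 4: 200 μL brought to 2 mL → factor 2000/200 = 10
Overall dilution factor = 5 × 10 × 10 × 10 = 5000
Stock = 1.60 × 10^3 nM × 5000 = 8.000 × 10^6 nM = 8.00 mM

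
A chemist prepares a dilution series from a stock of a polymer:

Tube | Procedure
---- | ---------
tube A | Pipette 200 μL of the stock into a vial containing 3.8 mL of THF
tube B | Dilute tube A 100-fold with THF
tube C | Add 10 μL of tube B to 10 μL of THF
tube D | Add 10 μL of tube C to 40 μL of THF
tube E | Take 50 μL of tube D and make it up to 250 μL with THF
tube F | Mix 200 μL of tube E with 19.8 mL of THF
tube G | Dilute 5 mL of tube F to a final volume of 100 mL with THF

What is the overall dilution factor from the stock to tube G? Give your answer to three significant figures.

2.00 × 10^8

Step 1: 200 μL + 3.8 mL = 4000 μL total → factor 4000/200 = 20
Step 2: 100-fold → factor 100
Step 3: 10 μL + 10 μL = 20 μL total → factor 20/10 = 2
Step 4: 10 μL + 40 μL = 50 μL total → factor 50/10 = 5
Step 5: 50 μL brought to 250 μL → factor 250/50 = 5
Step 6: 200 μL + 19.8 mL = 20000 μL total → factor 20000/200 = 100
Step 7: 5 mL brought to 100 mL → factor 100/5 = 20
Overall dilution factor = 20 × 100 × 2 × 5 × 5 × 100 × 20 = 2 × 10^8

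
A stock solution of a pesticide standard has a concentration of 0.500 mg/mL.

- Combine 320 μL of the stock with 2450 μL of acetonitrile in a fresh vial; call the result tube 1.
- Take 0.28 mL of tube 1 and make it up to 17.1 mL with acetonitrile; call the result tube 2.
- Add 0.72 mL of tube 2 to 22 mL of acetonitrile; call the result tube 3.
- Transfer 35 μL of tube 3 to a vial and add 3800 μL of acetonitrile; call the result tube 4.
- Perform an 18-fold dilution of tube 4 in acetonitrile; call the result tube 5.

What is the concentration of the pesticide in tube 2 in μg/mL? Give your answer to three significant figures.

0.946 μg/mL

Step 1: 320 μL + 2450 μL = 2770 μL total → factor 2770/320 = 8.6562
Step 2: 0.28 mL brought to 17.1 mL → factor 17.1/0.28 = 61.071
Dilution factor through tube 2 = 8.6562 × 61.071 = 528.65
[tube 2] = 0.500 mg/mL / 528.65 = 0.0009458 mg/mL = 0.946 μg/mL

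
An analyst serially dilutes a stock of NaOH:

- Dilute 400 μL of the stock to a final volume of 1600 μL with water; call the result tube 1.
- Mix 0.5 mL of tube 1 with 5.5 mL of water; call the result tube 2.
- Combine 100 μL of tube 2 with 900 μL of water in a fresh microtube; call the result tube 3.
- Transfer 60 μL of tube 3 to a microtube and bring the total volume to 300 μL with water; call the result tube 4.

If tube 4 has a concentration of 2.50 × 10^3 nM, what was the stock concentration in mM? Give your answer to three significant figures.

6.00 mM

Step 1: 400 μL brought to 1600 μL → factor 1600/400 = 4
Step 2: 0.5 mL + 5.5 mL = 6 mL total → factor 6/0.5 = 12
Step 3: 100 μL + 900 μL = 1000 μL total → factor 1000/100 = 10
Step 4: 60 μL brought to 300 μL → factor 300/60 = 5
Overall dilution factor = 4 × 12 × 10 × 5 = 2400
Stock = 2.50 × 10^3 nM × 2400 = 6.000 × 10^6 nM = 6.00 mM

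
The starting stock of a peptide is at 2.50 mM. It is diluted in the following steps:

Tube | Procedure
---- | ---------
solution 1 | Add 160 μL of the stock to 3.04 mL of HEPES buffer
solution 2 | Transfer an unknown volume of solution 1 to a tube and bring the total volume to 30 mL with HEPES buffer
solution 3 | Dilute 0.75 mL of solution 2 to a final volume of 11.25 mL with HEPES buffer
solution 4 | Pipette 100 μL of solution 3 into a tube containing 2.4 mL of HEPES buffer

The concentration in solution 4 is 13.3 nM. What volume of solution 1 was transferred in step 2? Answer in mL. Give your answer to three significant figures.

1.20 mL

Step 1: 160 μL + 3.04 mL = 3200 μL total → factor 3200/160 = 20
Step 2: v brought to 30 mL → factor = 30 mL/v
Step 3: 0.75 mL brought to 11.25 mL → factor 11.25/0.75 = 15
Step 4: 100 μL + 2.4 mL = 2500 μL total → factor 2500/100 = 25
Product of known-step factors = 7500
Overall factor = 2.50 mM / (13.3 nM) = 1.8797 × 10^5
Step-2 factor = 1.8797 × 10^5 / 7500 = 25.063
v = 30 mL / 25.063 = 1.20 mL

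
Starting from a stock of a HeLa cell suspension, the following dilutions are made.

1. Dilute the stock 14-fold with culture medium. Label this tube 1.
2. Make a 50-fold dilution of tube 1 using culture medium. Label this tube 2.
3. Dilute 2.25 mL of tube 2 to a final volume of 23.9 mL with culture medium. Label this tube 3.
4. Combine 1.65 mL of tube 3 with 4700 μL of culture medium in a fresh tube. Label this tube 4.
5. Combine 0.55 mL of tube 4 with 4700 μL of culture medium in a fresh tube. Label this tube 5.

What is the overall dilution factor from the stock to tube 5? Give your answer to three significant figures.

2.73 × 10^5

Step 1: 14-fold → factor 14
Step 2: 50-fold → factor 50
Step 3: 2.25 mL brought to 23.9 mL → factor 23.9/2.25 = 10.622
Step 4: 1.65 mL + 4700 μL = 6.35 mL total → factor 6.35/1.65 = 3.8485
Step 5: 0.55 mL + 4700 μL = 5.25 mL total → factor 5.25/0.55 = 9.5455
Overall dilution factor = 14 × 50 × 10.622 × 3.8485 × 9.5455 = 2.7315 × 10^5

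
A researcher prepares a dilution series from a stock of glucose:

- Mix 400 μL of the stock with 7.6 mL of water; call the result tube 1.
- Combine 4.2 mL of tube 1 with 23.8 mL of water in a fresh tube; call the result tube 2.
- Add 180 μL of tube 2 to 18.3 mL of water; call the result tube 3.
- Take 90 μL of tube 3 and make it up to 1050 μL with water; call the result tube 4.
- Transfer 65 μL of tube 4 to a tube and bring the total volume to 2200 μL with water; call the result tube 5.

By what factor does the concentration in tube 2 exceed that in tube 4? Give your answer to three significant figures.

Step 1: 400 μL + 7.6 mL = 8000 μL total → factor 8000/400 = 20
Step 2: 4.2 mL + 23.8 mL = 28 mL total → factor 28/4.2 = 6.6667
Step 3: 180 μL + 18.3 mL = 18480 μL total → factor 18480/180 = 102.67
Step 4: 90 μL brought to 1050 μL → factor 1050/90 = 11.667
Dilution factor to tube 2 = 133.33; to tube 4 = 1.597 × 10^5
[tube 2]/[tube 4] = (factor to tube 4)/(factor to tube 2) = 1.597 × 10^5/133.33 = 1.20 × 10^3

1.20 × 10^3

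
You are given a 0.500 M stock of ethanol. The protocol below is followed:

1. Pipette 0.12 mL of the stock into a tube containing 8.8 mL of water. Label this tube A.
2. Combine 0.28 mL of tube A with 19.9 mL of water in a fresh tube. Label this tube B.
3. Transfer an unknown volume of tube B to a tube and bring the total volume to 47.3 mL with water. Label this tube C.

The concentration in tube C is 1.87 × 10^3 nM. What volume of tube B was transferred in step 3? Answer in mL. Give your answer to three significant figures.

Step 1: 0.12 mL + 8.8 mL = 8.92 mL total → factor 8.92/0.12 = 74.333
Step 2: 0.28 mL + 19.9 mL = 20.18 mL total → factor 20.18/0.28 = 72.071
Step 3: v brought to 47.3 mL → factor = 47.3 mL/v
Product of known-step factors = 5357.3
Overall factor = 0.500 M / (1.87 × 10^3 nM) = 2.6738 × 10^5
Step-3 factor = 2.6738 × 10^5 / 5357.3 = 49.909
v = 47.3 mL / 49.909 = 0.948 mL

0.948 mL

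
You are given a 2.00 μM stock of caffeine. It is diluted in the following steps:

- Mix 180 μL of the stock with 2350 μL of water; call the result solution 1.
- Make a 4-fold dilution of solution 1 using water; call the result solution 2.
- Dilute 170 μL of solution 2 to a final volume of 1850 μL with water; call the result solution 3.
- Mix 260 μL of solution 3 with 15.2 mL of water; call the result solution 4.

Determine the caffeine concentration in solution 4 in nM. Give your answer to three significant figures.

Step 1: 180 μL + 2350 μL = 2530 μL total → factor 2530/180 = 14.056
Step 2: 4-fold → factor 4
Step 3: 170 μL brought to 1850 μL → factor 1850/170 = 10.882
Step 4: 260 μL + 15.2 mL = 15460 μL total → factor 15460/260 = 59.462
Overall dilution factor = 14.056 × 4 × 10.882 × 59.462 = 36380
Final = 2.00 μM / 36380 = 5.497 × 10^-5 μM = 0.0550 nM

0.0550 nM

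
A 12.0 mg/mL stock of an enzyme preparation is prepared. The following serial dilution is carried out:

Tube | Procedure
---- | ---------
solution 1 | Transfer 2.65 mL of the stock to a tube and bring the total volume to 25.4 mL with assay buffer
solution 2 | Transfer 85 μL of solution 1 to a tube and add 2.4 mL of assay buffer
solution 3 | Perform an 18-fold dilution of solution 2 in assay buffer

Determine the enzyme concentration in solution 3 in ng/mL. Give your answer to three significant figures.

2.38 × 10^3 ng/mL

Step 1: 2.65 mL brought to 25.4 mL → factor 25.4/2.65 = 9.5849
Step 2: 85 μL + 2.4 mL = 2485 μL total → factor 2485/85 = 29.235
Step 3: 18-fold → factor 18
Overall dilution factor = 9.5849 × 29.235 × 18 = 5043.9
Final = 12.0 mg/mL / 5043.9 = 0.002379 mg/mL = 2.38 × 10^3 ng/mL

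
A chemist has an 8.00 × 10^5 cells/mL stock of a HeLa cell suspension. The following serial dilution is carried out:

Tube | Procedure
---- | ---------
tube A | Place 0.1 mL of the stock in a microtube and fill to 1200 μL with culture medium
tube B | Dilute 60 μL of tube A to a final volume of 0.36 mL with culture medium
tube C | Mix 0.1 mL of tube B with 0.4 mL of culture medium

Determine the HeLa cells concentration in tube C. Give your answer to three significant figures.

2.22 × 10^3 cells/mL

Step 1: 0.1 mL brought to 1200 μL → factor 1.2/0.1 = 12
Step 2: 60 μL brought to 0.36 mL → factor 360/60 = 6
Step 3: 0.1 mL + 0.4 mL = 0.5 mL total → factor 0.5/0.1 = 5
Overall dilution factor = 12 × 6 × 5 = 360
Final = 8.00 × 10^5 cells/mL / 360 = 2.22 × 10^3 cells/mL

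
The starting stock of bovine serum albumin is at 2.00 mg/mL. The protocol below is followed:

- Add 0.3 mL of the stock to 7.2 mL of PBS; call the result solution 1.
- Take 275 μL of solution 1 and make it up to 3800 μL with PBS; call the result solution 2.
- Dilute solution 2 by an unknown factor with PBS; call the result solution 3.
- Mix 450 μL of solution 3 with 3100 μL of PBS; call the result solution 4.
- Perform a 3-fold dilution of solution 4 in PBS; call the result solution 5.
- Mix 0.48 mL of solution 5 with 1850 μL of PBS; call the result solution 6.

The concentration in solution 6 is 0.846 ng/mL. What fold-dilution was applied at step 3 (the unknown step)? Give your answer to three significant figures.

59.6-fold

Step 1: 0.3 mL + 7.2 mL = 7.5 mL total → factor 7.5/0.3 = 25
Step 2: 275 μL brought to 3800 μL → factor 3800/275 = 13.818
Step 3: unknown factor x
Step 4: 450 μL + 3100 μL = 3550 μL total → factor 3550/450 = 7.8889
Step 5: 3-fold → factor 3
Step 6: 0.48 mL + 1850 μL = 2.33 mL total → factor 2.33/0.48 = 4.8542
Product of known-step factors = 39686
Overall factor = 2.00 mg/mL / (0.846 ng/mL) = 2.3641 × 10^6
x = 2.3641 × 10^6 / 39686 = 59.6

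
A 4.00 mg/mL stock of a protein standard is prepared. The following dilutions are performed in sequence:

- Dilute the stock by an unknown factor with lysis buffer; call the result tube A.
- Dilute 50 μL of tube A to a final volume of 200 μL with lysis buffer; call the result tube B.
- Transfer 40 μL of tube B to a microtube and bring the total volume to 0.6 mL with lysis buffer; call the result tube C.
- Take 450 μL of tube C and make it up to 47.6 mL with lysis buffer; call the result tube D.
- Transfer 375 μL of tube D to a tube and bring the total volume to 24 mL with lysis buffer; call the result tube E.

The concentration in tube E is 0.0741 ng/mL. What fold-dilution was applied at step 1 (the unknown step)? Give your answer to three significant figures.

133-fold

Step 1: unknown factor x
Step 2: 50 μL brought to 200 μL → factor 200/50 = 4
Step 3: 40 μL brought to 0.6 mL → factor 600/40 = 15
Step 4: 450 μL brought to 47.6 mL → factor 47600/450 = 105.78
Step 5: 375 μL brought to 24 mL → factor 24000/375 = 64
Product of known-step factors = 4.0619 × 10^5
Overall factor = 4.00 mg/mL / (0.0741 ng/mL) = 5.3981 × 10^7
x = 5.3981 × 10^7 / 4.0619 × 10^5 = 133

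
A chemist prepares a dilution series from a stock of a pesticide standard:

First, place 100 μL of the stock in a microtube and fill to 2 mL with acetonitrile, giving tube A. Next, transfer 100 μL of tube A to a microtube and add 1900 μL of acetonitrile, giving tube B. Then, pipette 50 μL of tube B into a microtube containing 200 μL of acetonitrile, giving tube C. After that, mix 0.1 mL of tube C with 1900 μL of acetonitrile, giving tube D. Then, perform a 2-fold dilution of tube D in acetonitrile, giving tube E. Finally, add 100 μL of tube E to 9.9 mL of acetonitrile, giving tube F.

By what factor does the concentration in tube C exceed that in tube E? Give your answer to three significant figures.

Step 1: 100 μL brought to 2 mL → factor 2000/100 = 20
Step 2: 100 μL + 1900 μL = 2000 μL total → factor 2000/100 = 20
Step 3: 50 μL + 200 μL = 250 μL total → factor 250/50 = 5
Step 4: 0.1 mL + 1900 μL = 2 mL total → factor 2/0.1 = 20
Step 5: 2-fold → factor 2
Dilution factor to tube C = 2000; to tube E = 80000
[tube C]/[tube E] = (factor to tube E)/(factor to tube C) = 80000/2000 = 40.0

40.0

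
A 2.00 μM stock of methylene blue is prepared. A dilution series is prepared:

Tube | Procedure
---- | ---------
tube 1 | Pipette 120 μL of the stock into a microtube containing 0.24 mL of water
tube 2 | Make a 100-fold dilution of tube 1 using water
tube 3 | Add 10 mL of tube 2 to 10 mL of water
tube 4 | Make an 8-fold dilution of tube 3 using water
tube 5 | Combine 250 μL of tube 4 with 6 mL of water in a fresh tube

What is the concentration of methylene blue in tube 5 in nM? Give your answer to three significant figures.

0.0167 nM

Step 1: 120 μL + 0.24 mL = 360 μL total → factor 360/120 = 3
Step 2: 100-fold → factor 100
Step 3: 10 mL + 10 mL = 20 mL total → factor 20/10 = 2
Step 4: 8-fold → factor 8
Step 5: 250 μL + 6 mL = 6250 μL total → factor 6250/250 = 25
Overall dilution factor = 3 × 100 × 2 × 8 × 25 = 1.2 × 10^5
Final = 2.00 μM / 1.2 × 10^5 = 1.667 × 10^-5 μM = 0.0167 nM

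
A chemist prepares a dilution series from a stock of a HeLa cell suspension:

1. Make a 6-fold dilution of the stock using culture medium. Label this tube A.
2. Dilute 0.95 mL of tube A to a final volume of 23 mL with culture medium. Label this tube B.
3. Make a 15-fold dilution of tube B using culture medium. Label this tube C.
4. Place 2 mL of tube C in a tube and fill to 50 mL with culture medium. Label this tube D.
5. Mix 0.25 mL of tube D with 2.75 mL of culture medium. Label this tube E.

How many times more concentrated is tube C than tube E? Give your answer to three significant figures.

300

Step 1: 6-fold → factor 6
Step 2: 0.95 mL brought to 23 mL → factor 23/0.95 = 24.211
Step 3: 15-fold → factor 15
Step 4: 2 mL brought to 50 mL → factor 50/2 = 25
Step 5: 0.25 mL + 2.75 mL = 3 mL total → factor 3/0.25 = 12
Dilution factor to tube C = 2178.9; to tube E = 6.5368 × 10^5
[tube C]/[tube E] = (factor to tube E)/(factor to tube C) = 6.5368 × 10^5/2178.9 = 300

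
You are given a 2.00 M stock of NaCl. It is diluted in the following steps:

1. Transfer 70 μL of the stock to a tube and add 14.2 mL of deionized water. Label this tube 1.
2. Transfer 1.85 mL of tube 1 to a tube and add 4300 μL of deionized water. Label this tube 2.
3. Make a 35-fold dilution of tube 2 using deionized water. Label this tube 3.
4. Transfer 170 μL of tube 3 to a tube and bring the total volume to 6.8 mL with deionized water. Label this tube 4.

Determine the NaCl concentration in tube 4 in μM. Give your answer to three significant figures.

2.11 μM

Step 1: 70 μL + 14.2 mL = 14270 μL total → factor 14270/70 = 203.86
Step 2: 1.85 mL + 4300 μL = 6.15 mL total → factor 6.15/1.85 = 3.3243
Step 3: 35-fold → factor 35
Step 4: 170 μL brought to 6.8 mL → factor 6800/170 = 40
Overall dilution factor = 203.86 × 3.3243 × 35 × 40 = 9.4876 × 10^5
Final = 2.00 M / 9.4876 × 10^5 = 2.108 × 10^-6 M = 2.11 μM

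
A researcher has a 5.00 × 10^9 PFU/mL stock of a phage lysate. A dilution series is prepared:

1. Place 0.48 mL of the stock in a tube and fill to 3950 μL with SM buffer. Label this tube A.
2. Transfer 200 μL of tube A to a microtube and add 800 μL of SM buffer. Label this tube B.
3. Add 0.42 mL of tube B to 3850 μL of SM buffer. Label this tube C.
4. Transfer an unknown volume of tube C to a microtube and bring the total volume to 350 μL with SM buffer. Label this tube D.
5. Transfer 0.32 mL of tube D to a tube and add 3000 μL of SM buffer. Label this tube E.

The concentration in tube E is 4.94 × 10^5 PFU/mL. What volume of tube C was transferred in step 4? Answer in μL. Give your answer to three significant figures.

150 μL

Step 1: 0.48 mL brought to 3950 μL → factor 3.95/0.48 = 8.2292
Step 2: 200 μL + 800 μL = 1000 μL total → factor 1000/200 = 5
Step 3: 0.42 mL + 3850 μL = 4.27 mL total → factor 4.27/0.42 = 10.167
Step 4: v brought to 350 μL → factor = 350 μL/v
Step 5: 0.32 mL + 3000 μL = 3.32 mL total → factor 3.32/0.32 = 10.375
Product of known-step factors = 4340
Overall factor = 5.00 × 10^9 PFU/mL / (4.94 × 10^5 PFU/mL) = 10121
Step-4 factor = 10121 / 4340 = 2.3321
v = 350 μL / 2.3321 = 150 μL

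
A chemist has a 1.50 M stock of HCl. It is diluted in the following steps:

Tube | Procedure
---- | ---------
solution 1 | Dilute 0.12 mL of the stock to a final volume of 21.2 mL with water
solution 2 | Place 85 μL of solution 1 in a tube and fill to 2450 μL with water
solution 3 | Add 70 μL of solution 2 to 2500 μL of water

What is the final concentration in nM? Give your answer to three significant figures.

Step 1: 0.12 mL brought to 21.2 mL → factor 21.2/0.12 = 176.67
Step 2: 85 μL brought to 2450 μL → factor 2450/85 = 28.824
Step 3: 70 μL + 2500 μL = 2570 μL total → factor 2570/70 = 36.714
Overall dilution factor = 176.67 × 28.824 × 36.714 = 1.8695 × 10^5
Final = 1.50 M / 1.8695 × 10^5 = 8.023 × 10^-6 M = 8.02 × 10^3 nM

8.02 × 10^3 nM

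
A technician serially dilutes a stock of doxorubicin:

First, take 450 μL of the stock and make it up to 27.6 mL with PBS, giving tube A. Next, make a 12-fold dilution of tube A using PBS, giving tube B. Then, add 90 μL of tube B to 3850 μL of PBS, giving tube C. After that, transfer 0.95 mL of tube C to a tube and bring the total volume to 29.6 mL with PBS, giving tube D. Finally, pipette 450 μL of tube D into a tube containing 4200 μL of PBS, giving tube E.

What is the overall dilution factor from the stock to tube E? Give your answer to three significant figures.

1.04 × 10^7

Step 1: 450 μL brought to 27.6 mL → factor 27600/450 = 61.333
Step 2: 12-fold → factor 12
Step 3: 90 μL + 3850 μL = 3940 μL total → factor 3940/90 = 43.778
Step 4: 0.95 mL brought to 29.6 mL → factor 29.6/0.95 = 31.158
Step 5: 450 μL + 4200 μL = 4650 μL total → factor 4650/450 = 10.333
Overall dilution factor = 61.333 × 12 × 43.778 × 31.158 × 10.333 = 1.0374 × 10^7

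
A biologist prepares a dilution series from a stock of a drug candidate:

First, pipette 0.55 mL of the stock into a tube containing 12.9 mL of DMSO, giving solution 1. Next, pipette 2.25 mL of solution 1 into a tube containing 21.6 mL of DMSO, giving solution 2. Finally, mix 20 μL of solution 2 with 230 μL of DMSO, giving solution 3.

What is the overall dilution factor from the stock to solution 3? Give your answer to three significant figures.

3.24 × 10^3

Step 1: 0.55 mL + 12.9 mL = 13.45 mL total → factor 13.45/0.55 = 24.455
Step 2: 2.25 mL + 21.6 mL = 23.85 mL total → factor 23.85/2.25 = 10.6
Step 3: 20 μL + 230 μL = 250 μL total → factor 250/20 = 12.5
Overall dilution factor = 24.455 × 10.6 × 12.5 = 3240.2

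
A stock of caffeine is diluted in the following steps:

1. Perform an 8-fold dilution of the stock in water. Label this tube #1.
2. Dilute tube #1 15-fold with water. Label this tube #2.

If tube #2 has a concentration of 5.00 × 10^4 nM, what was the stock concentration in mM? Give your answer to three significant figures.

6.00 mM

Step 1: 8-fold → factor 8
Step 2: 15-fold → factor 15
Overall dilution factor = 8 × 15 = 120
Stock = 5.00 × 10^4 nM × 120 = 6.000 × 10^6 nM = 6.00 mM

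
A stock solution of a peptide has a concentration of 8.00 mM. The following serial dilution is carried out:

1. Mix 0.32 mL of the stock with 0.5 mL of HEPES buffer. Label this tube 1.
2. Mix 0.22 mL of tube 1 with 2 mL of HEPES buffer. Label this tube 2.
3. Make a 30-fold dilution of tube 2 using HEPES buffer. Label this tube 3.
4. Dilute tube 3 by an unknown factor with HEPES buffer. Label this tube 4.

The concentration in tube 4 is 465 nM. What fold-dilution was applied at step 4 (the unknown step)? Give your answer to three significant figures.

22.2-fold

Step 1: 0.32 mL + 0.5 mL = 0.82 mL total → factor 0.82/0.32 = 2.5625
Step 2: 0.22 mL + 2 mL = 2.22 mL total → factor 2.22/0.22 = 10.091
Step 3: 30-fold → factor 30
Step 4: unknown factor x
Product of known-step factors = 775.74
Overall factor = 8.00 mM / (465 nM) = 17204
x = 17204 / 775.74 = 22.2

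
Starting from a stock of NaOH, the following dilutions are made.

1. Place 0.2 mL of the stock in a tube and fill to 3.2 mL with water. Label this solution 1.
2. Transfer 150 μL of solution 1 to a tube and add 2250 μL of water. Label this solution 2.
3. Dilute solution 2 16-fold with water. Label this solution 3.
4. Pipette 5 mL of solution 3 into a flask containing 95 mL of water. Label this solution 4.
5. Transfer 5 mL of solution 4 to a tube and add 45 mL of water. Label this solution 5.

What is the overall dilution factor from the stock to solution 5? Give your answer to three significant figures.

8.19 × 10^5

Step 1: 0.2 mL brought to 3.2 mL → factor 3.2/0.2 = 16
Step 2: 150 μL + 2250 μL = 2400 μL total → factor 2400/150 = 16
Step 3: 16-fold → factor 16
Step 4: 5 mL + 95 mL = 100 mL total → factor 100/5 = 20
Step 5: 5 mL + 45 mL = 50 mL total → factor 50/5 = 10
Overall dilution factor = 16 × 16 × 16 × 20 × 10 = 8.192 × 10^5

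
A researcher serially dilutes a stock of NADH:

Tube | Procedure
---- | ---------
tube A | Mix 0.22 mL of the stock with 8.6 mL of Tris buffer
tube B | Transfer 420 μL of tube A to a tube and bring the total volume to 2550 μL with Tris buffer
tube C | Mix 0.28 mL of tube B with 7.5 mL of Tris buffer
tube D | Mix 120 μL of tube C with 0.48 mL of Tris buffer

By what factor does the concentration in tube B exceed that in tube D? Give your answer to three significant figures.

Step 1: 0.22 mL + 8.6 mL = 8.82 mL total → factor 8.82/0.22 = 40.091
Step 2: 420 μL brought to 2550 μL → factor 2550/420 = 6.0714
Step 3: 0.28 mL + 7.5 mL = 7.78 mL total → factor 7.78/0.28 = 27.786
Step 4: 120 μL + 0.48 mL = 600 μL total → factor 600/120 = 5
Dilution factor to tube B = 243.41; to tube D = 33816
[tube B]/[tube D] = (factor to tube D)/(factor to tube B) = 33816/243.41 = 139

139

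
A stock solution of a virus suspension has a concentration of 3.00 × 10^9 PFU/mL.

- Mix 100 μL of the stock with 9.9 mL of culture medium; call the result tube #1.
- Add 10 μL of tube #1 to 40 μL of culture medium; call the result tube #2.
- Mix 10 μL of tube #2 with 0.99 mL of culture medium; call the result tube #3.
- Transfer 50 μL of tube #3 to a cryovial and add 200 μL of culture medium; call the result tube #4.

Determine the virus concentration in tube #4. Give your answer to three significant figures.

Step 1: 100 μL + 9.9 mL = 10000 μL total → factor 10000/100 = 100
Step 2: 10 μL + 40 μL = 50 μL total → factor 50/10 = 5
Step 3: 10 μL + 0.99 mL = 1000 μL total → factor 1000/10 = 100
Step 4: 50 μL + 200 μL = 250 μL total → factor 250/50 = 5
Overall dilution factor = 100 × 5 × 100 × 5 = 2.5 × 10^5
Final = 3.00 × 10^9 PFU/mL / 2.5 × 10^5 = 1.20 × 10^4 PFU/mL

1.20 × 10^4 PFU/mL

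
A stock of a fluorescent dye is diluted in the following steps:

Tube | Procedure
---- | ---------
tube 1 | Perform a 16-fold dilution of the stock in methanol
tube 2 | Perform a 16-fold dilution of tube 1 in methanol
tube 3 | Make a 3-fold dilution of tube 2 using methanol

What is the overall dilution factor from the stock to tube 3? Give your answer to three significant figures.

768

Step 1: 16-fold → factor 16
Step 2: 16-fold → factor 16
Step 3: 3-fold → factor 3
Overall dilution factor = 16 × 16 × 3 = 768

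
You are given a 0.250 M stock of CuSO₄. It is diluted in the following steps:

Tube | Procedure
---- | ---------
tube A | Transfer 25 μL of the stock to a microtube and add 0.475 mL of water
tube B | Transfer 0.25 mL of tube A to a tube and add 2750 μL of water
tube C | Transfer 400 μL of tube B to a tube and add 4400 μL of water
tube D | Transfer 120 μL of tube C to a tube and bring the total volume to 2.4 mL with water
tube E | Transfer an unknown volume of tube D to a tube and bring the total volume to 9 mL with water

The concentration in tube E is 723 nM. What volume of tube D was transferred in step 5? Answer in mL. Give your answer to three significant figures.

1.50 mL

Step 1: 25 μL + 0.475 mL = 500 μL total → factor 500/25 = 20
Step 2: 0.25 mL + 2750 μL = 3 mL total → factor 3/0.25 = 12
Step 3: 400 μL + 4400 μL = 4800 μL total → factor 4800/400 = 12
Step 4: 120 μL brought to 2.4 mL → factor 2400/120 = 20
Step 5: v brought to 9 mL → factor = 9 mL/v
Product of known-step factors = 57600
Overall factor = 0.250 M / (723 nM) = 3.4578 × 10^5
Step-5 factor = 3.4578 × 10^5 / 57600 = 6.0032
v = 9 mL / 6.0032 = 1.50 mL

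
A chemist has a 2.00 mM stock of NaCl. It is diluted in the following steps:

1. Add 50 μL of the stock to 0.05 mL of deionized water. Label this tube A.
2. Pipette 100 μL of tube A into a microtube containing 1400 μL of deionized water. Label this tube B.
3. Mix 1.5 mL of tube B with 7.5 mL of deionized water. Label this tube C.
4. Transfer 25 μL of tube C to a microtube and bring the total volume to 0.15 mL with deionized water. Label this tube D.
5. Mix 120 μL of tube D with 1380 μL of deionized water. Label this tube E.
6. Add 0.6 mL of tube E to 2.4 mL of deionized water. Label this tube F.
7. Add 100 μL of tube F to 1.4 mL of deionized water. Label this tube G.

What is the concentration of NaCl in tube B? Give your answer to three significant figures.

0.0667 mM

Step 1: 50 μL + 0.05 mL = 100 μL total → factor 100/50 = 2
Step 2: 100 μL + 1400 μL = 1500 μL total → factor 1500/100 = 15
Dilution factor through tube B = 2 × 15 = 30
[tube B] = 2.00 mM / 30 = 0.0667 mM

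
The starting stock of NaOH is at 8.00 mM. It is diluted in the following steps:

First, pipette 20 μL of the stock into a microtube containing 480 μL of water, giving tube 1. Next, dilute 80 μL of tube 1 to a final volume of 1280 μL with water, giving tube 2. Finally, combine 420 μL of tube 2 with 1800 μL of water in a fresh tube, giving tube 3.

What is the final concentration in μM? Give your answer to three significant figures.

3.78 μM

Step 1: 20 μL + 480 μL = 500 μL total → factor 500/20 = 25
Step 2: 80 μL brought to 1280 μL → factor 1280/80 = 16
Step 3: 420 μL + 1800 μL = 2220 μL total → factor 2220/420 = 5.2857
Overall dilution factor = 25 × 16 × 5.2857 = 2114.3
Final = 8.00 mM / 2114.3 = 0.003784 mM = 3.78 μM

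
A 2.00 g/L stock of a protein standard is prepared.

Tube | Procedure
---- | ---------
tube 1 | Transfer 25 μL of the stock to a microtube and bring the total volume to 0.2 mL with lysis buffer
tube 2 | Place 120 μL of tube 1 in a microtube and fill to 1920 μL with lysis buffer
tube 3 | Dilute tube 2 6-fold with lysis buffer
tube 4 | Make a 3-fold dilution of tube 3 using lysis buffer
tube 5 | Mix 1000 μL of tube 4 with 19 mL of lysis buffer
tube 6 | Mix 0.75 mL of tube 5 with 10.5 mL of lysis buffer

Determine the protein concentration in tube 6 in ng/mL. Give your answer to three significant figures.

Step 1: 25 μL brought to 0.2 mL → factor 200/25 = 8
Step 2: 120 μL brought to 1920 μL → factor 1920/120 = 16
Step 3: 6-fold → factor 6
Step 4: 3-fold → factor 3
Step 5: 1000 μL + 19 mL = 20000 μL total → factor 20000/1000 = 20
Step 6: 0.75 mL + 10.5 mL = 11.25 mL total → factor 11.25/0.75 = 15
Overall dilution factor = 8 × 16 × 6 × 3 × 20 × 15 = 6.912 × 10^5
Final = 2.00 g/L / 6.912 × 10^5 = 2.894 × 10^-6 g/L = 2.89 ng/mL

2.89 ng/mL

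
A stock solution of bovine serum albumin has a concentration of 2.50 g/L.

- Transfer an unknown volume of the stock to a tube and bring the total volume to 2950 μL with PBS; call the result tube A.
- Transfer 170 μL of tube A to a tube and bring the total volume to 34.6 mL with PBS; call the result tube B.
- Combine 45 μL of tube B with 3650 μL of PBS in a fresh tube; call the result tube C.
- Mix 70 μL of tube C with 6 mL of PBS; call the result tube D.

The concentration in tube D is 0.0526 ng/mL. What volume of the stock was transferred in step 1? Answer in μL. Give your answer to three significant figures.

89.9 μL

Step 1: v brought to 2950 μL → factor = 2950 μL/v
Step 2: 170 μL brought to 34.6 mL → factor 34600/170 = 203.53
Step 3: 45 μL + 3650 μL = 3695 μL total → factor 3695/45 = 82.111
Step 4: 70 μL + 6 mL = 6070 μL total → factor 6070/70 = 86.714
Product of known-step factors = 1.4492 × 10^6
Overall factor = 2.50 g/L / (0.0526 ng/mL) = 4.7529 × 10^7
Step-1 factor = 4.7529 × 10^7 / 1.4492 × 10^6 = 32.797
v = 2950 μL / 32.797 = 89.9 μL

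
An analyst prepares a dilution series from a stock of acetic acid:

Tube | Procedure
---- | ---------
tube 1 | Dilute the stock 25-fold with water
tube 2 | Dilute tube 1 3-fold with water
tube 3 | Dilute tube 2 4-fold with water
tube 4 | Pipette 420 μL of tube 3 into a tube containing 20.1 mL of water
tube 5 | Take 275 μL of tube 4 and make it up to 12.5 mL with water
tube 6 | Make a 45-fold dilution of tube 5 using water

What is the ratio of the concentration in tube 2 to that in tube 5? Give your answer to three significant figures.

8.88 × 10^3

Step 1: 25-fold → factor 25
Step 2: 3-fold → factor 3
Step 3: 4-fold → factor 4
Step 4: 420 μL + 20.1 mL = 20520 μL total → factor 20520/420 = 48.857
Step 5: 275 μL brought to 12.5 mL → factor 12500/275 = 45.455
Dilution factor to tube 2 = 75; to tube 5 = 6.6623 × 10^5
[tube 2]/[tube 5] = (factor to tube 5)/(factor to tube 2) = 6.6623 × 10^5/75 = 8.88 × 10^3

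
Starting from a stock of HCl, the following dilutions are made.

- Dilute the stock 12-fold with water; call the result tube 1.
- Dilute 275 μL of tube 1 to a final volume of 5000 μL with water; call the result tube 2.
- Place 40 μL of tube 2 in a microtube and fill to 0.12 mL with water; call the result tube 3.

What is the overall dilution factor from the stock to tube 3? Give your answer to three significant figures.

655

Step 1: 12-fold → factor 12
Step 2: 275 μL brought to 5000 μL → factor 5000/275 = 18.182
Step 3: 40 μL brought to 0.12 mL → factor 120/40 = 3
Overall dilution factor = 12 × 18.182 × 3 = 654.55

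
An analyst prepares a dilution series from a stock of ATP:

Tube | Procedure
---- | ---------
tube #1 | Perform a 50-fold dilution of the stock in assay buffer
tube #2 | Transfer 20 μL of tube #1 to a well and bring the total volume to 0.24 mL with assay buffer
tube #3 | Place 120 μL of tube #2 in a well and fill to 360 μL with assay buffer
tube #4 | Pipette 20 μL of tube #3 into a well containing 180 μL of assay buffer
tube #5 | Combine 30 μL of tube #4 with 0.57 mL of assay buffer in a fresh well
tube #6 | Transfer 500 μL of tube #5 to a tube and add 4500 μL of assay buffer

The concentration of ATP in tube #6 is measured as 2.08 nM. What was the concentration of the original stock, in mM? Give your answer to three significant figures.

7.49 mM

Step 1: 50-fold → factor 50
Step 2: 20 μL brought to 0.24 mL → factor 240/20 = 12
Step 3: 120 μL brought to 360 μL → factor 360/120 = 3
Step 4: 20 μL + 180 μL = 200 μL total → factor 200/20 = 10
Step 5: 30 μL + 0.57 mL = 600 μL total → factor 600/30 = 20
Step 6: 500 μL + 4500 μL = 5000 μL total → factor 5000/500 = 10
Overall dilution factor = 50 × 12 × 3 × 10 × 20 × 10 = 3.6 × 10^6
Stock = 2.08 nM × 3.6 × 10^6 = 7.488 × 10^6 nM = 7.49 mM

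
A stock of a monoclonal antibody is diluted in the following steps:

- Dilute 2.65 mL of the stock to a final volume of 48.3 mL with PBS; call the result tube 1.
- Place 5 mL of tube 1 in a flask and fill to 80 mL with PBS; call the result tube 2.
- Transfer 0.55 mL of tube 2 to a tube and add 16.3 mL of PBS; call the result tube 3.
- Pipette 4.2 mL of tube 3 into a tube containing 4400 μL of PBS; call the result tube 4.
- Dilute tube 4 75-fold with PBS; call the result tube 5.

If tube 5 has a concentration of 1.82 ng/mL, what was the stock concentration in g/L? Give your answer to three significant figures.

Step 1: 2.65 mL brought to 48.3 mL → factor 48.3/2.65 = 18.226
Step 2: 5 mL brought to 80 mL → factor 80/5 = 16
Step 3: 0.55 mL + 16.3 mL = 16.85 mL total → factor 16.85/0.55 = 30.636
Step 4: 4.2 mL + 4400 μL = 8.6 mL total → factor 8.6/4.2 = 2.0476
Step 5: 75-fold → factor 75
Overall dilution factor = 18.226 × 16 × 30.636 × 2.0476 × 75 = 1.372 × 10^6
Stock = 1.82 ng/mL × 1.372 × 10^6 = 2.497 × 10^6 ng/mL = 2.50 g/L

2.50 g/L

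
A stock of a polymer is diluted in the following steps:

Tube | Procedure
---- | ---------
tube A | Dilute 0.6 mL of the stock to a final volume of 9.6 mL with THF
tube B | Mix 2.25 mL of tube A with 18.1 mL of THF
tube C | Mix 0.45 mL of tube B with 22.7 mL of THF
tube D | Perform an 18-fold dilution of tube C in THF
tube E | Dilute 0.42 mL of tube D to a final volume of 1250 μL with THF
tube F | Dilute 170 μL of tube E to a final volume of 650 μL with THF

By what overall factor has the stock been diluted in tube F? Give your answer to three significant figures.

1.52 × 10^6

Step 1: 0.6 mL brought to 9.6 mL → factor 9.6/0.6 = 16
Step 2: 2.25 mL + 18.1 mL = 20.35 mL total → factor 20.35/2.25 = 9.0444
Step 3: 0.45 mL + 22.7 mL = 23.15 mL total → factor 23.15/0.45 = 51.444
Step 4: 18-fold → factor 18
Step 5: 0.42 mL brought to 1250 μL → factor 1.25/0.42 = 2.9762
Step 6: 170 μL brought to 650 μL → factor 650/170 = 3.8235
Overall dilution factor = 16 × 9.0444 × 51.444 × 18 × 2.9762 × 3.8235 = 1.5249 × 10^6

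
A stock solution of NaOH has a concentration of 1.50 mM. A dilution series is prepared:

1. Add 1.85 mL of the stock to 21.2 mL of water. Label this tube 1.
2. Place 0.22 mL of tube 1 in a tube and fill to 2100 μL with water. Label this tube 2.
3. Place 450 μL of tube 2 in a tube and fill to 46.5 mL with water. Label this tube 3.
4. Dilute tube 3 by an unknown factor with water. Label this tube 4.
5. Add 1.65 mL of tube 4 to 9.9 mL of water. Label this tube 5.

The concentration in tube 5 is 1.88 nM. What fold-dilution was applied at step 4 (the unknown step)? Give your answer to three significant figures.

9.27-fold

Step 1: 1.85 mL + 21.2 mL = 23.05 mL total → factor 23.05/1.85 = 12.459
Step 2: 0.22 mL brought to 2100 μL → factor 2.1/0.22 = 9.5455
Step 3: 450 μL brought to 46.5 mL → factor 46500/450 = 103.33
Step 4: unknown factor x
Step 5: 1.65 mL + 9.9 mL = 11.55 mL total → factor 11.55/1.65 = 7
Product of known-step factors = 86027
Overall factor = 1.50 mM / (1.88 nM) = 7.9787 × 10^5
x = 7.9787 × 10^5 / 86027 = 9.27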